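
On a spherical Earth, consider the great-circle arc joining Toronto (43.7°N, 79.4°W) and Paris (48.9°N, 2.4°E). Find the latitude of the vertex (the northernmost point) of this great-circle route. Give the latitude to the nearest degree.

≈ 54°N

The great circle lies in the plane with unit normal n̂ = (p₁ × p₂)/|p₁ × p₂|.
Here n̂_z ≈ +0.582; the vertex latitude is φ_max = arccos|n̂_z| ≈ 54.4°.
Check via Clairaut: cos φ_max = |cos φ₁| · sin C = cos(43.7°)·sin(53.6°) ≈ 0.582, again giving ≈ 54.4°.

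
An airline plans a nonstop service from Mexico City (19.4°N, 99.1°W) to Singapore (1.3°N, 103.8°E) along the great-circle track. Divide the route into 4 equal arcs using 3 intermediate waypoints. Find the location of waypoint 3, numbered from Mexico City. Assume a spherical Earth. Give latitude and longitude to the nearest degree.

≈ (26°N, 133°E)

From cos δ = sin φ₁ sin φ₂ + cos φ₁ cos φ₂ cos Δλ, the central angle is δ ≈ 2.608 rad (149.4°).
Interpolate at f = 3/4 with slerp weights a = sin((1−f)δ)/sin δ ≈ 1.194, b = sin(fδ)/sin δ ≈ 1.823.
p = a·p₁ + b·p₂ ≈ (-0.613, 0.658, 0.438); φ = arcsin(p_z) ≈ 25.97°, λ = atan2(p_y, p_x) ≈ 132.96°.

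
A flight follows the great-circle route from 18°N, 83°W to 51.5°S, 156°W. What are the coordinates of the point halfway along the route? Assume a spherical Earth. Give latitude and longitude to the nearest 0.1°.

From cos δ = sin φ₁ sin φ₂ + cos φ₁ cos φ₂ cos Δλ, the central angle is δ ≈ 1.640 rad (93.9°).
Interpolate at f = 1/2 with slerp weights a = sin((1−f)δ)/sin δ ≈ 0.733, b = sin(fδ)/sin δ ≈ 0.733.
p = a·p₁ + b·p₂ ≈ (-0.332, -0.877, -0.347); φ = arcsin(p_z) ≈ -20.31°, λ = atan2(p_y, p_x) ≈ -110.72°.

≈ 20.3°S, 110.7°W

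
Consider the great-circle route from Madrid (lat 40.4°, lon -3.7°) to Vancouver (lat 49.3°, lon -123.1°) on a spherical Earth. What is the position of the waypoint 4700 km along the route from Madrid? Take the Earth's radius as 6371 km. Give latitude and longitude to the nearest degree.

≈ lat 63°, lon -66°

Write both endpoints as unit vectors p₁, p₂ with components (cos φ cos λ, cos φ sin λ, sin φ).
The central angle between the endpoints is δ = arccos(p₁·p₂) ≈ 1.321 rad (75.7°). The total great-circle distance is δ·R ≈ 1.321 × 6371 ≈ 8414 km, so the target fraction is f = 4700/8414 ≈ 0.559.
Interpolate at f ≈ 0.559 with slerp weights a = sin((1−f)δ)/sin δ ≈ 0.568, b = sin(fδ)/sin δ ≈ 0.694.
p = a·p₁ + b·p₂ ≈ (0.185, -0.407, 0.895); φ = arcsin(p_z) ≈ 63.45°, λ = atan2(p_y, p_x) ≈ -65.62°.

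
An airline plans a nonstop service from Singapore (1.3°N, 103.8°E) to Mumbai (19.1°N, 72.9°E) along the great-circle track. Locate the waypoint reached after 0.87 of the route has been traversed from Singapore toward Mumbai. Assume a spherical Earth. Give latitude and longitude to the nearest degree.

≈ (17°N, 77°E)

Convert each endpoint to a unit vector on the sphere (x = cos φ cos λ, y = cos φ sin λ, z = sin φ).
The central angle between the endpoints is δ = arccos(p₁·p₂) ≈ 0.613 rad (35.1°).
Interpolate at f = 0.87 with slerp weights a = sin((1−f)δ)/sin δ ≈ 0.138, b = sin(fδ)/sin δ ≈ 0.884.
p = a·p₁ + b·p₂ ≈ (0.213, 0.932, 0.292); φ = arcsin(p_z) ≈ 16.99°, λ = atan2(p_y, p_x) ≈ 77.16°.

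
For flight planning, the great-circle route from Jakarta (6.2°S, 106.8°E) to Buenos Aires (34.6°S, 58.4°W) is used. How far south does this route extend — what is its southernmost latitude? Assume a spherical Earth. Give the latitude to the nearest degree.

The great circle lies in the plane with unit normal n̂ = (p₁ × p₂)/|p₁ × p₂|.
Here n̂_z ≈ -0.306; the vertex latitude is φ_max = arccos|n̂_z| ≈ 72.2°.

≈ 72°S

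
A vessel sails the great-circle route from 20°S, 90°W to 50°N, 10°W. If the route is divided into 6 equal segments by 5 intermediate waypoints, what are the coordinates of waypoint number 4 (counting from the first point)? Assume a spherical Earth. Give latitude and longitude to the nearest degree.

From cos δ = sin φ₁ sin φ₂ + cos φ₁ cos φ₂ cos Δλ, the central angle is δ ≈ 1.729 rad (99.0°).
Interpolate at f = 4/6 with slerp weights a = sin((1−f)δ)/sin δ ≈ 0.552, b = sin(fδ)/sin δ ≈ 0.925.
p = a·p₁ + b·p₂ ≈ (0.586, -0.622, 0.520); φ = arcsin(p_z) ≈ 31.34°, λ = atan2(p_y, p_x) ≈ -46.71°.

≈ 31°N, 47°W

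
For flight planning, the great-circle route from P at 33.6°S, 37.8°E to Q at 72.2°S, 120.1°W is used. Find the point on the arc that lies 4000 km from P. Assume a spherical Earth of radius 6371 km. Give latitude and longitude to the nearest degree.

≈ 69°S, 26°E

From cos δ = sin φ₁ sin φ₂ + cos φ₁ cos φ₂ cos Δλ, the central angle is δ ≈ 1.276 rad (73.1°). The total great-circle distance is δ·R ≈ 1.276 × 6371 ≈ 8126 km, so the target fraction is f = 4000/8126 ≈ 0.492.
Interpolate at f ≈ 0.492 with slerp weights a = sin((1−f)δ)/sin δ ≈ 0.631, b = sin(fδ)/sin δ ≈ 0.614.
p = a·p₁ + b·p₂ ≈ (0.321, 0.160, -0.934); φ = arcsin(p_z) ≈ -69.00°, λ = atan2(p_y, p_x) ≈ 26.44°.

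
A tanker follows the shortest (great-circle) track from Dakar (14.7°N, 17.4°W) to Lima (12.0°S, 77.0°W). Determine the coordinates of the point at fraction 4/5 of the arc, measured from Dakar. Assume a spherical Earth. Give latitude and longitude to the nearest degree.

From cos δ = sin φ₁ sin φ₂ + cos φ₁ cos φ₂ cos Δλ, the central angle is δ ≈ 1.131 rad (64.8°).
Interpolate at f = 4/5 with slerp weights a = sin((1−f)δ)/sin δ ≈ 0.248, b = sin(fδ)/sin δ ≈ 0.869.
p = a·p₁ + b·p₂ ≈ (0.420, -0.900, -0.118); φ = arcsin(p_z) ≈ -6.76°, λ = atan2(p_y, p_x) ≈ -64.98°.

≈ (7°S, 65°W)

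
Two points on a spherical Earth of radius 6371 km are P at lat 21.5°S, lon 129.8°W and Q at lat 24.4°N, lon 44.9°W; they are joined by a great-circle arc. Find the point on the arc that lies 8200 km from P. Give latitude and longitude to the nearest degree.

≈ lat 16°N, lon 65°W

Write both endpoints as unit vectors p₁, p₂ with components (cos φ cos λ, cos φ sin λ, sin φ).
The central angle between the endpoints is δ = arccos(p₁·p₂) ≈ 1.647 rad (94.4°). The total great-circle distance is δ·R ≈ 1.647 × 6371 ≈ 10493 km, so the target fraction is f = 8200/10493 ≈ 0.781.
Interpolate at f ≈ 0.781 with slerp weights a = sin((1−f)δ)/sin δ ≈ 0.353, b = sin(fδ)/sin δ ≈ 0.963.
p = a·p₁ + b·p₂ ≈ (0.411, -0.871, 0.268); φ = arcsin(p_z) ≈ 15.56°, λ = atan2(p_y, p_x) ≈ -64.76°.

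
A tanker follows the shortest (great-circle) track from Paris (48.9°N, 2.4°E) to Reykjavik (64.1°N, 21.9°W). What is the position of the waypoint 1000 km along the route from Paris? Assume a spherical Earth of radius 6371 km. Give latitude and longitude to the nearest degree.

≈ (56°N, 6°W)

Write both endpoints as unit vectors p₁, p₂ with components (cos φ cos λ, cos φ sin λ, sin φ).
The central angle between the endpoints is δ = arccos(p₁·p₂) ≈ 0.349 rad (20.0°). The total great-circle distance is δ·R ≈ 0.349 × 6371 ≈ 2226 km, so the target fraction is f = 1000/2226 ≈ 0.449.
Interpolate at f ≈ 0.449 with slerp weights a = sin((1−f)δ)/sin δ ≈ 0.559, b = sin(fδ)/sin δ ≈ 0.457.
p = a·p₁ + b·p₂ ≈ (0.552, -0.059, 0.832); φ = arcsin(p_z) ≈ 56.28°, λ = atan2(p_y, p_x) ≈ -6.10°.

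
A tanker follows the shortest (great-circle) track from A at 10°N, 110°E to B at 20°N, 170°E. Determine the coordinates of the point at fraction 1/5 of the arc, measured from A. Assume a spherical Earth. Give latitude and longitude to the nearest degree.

≈ 13°N, 121°E

Convert each endpoint to a unit vector on the sphere (x = cos φ cos λ, y = cos φ sin λ, z = sin φ).
The central angle between the endpoints is δ = arccos(p₁·p₂) ≈ 1.021 rad (58.5°).
Interpolate at f = 1/5 with slerp weights a = sin((1−f)δ)/sin δ ≈ 0.855, b = sin(fδ)/sin δ ≈ 0.238.
p = a·p₁ + b·p₂ ≈ (-0.508, 0.830, 0.230); φ = arcsin(p_z) ≈ 13.29°, λ = atan2(p_y, p_x) ≈ 121.47°.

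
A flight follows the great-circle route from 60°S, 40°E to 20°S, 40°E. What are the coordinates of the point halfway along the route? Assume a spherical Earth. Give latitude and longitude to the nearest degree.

The haversine formula gives a central angle δ ≈ 0.698 rad (40.0°) between the endpoints.
Interpolate at f = 1/2 with slerp weights a = sin((1−f)δ)/sin δ ≈ 0.532, b = sin(fδ)/sin δ ≈ 0.532.
p = a·p₁ + b·p₂ ≈ (0.587, 0.492, -0.643); φ = arcsin(p_z) ≈ -40.00°, λ = atan2(p_y, p_x) ≈ 40.00°.

≈ 40°S, 40°E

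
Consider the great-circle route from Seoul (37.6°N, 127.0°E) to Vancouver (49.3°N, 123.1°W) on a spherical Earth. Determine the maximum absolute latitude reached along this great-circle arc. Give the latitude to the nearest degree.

The great circle lies in the plane with unit normal n̂ = (p₁ × p₂)/|p₁ × p₂|.
Here n̂_z ≈ +0.507; the vertex latitude is φ_max = arccos|n̂_z| ≈ 59.5°.

≈ 60°N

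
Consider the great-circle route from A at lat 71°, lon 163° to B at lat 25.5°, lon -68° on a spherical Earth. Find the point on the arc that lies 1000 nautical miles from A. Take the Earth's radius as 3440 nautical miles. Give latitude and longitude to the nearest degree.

Write both endpoints as unit vectors p₁, p₂ with components (cos φ cos λ, cos φ sin λ, sin φ).
The central angle between the endpoints is δ = arccos(p₁·p₂) ≈ 1.347 rad (77.2°). The total great-circle distance is δ·R ≈ 1.347 × 3440 ≈ 4633 nmi, so the target fraction is f = 1000/4633 ≈ 0.216.
Interpolate at f ≈ 0.216 with slerp weights a = sin((1−f)δ)/sin δ ≈ 0.893, b = sin(fδ)/sin δ ≈ 0.294.
p = a·p₁ + b·p₂ ≈ (-0.179, -0.161, 0.971); φ = arcsin(p_z) ≈ 76.09°, λ = atan2(p_y, p_x) ≈ -137.95°.

≈ lat 76°, lon -138°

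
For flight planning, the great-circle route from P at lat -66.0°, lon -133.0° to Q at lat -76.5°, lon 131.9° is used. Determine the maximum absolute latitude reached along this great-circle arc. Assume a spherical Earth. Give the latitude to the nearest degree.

≈ -79°

The great circle lies in the plane with unit normal n̂ = (p₁ × p₂)/|p₁ × p₂|.
Here n̂_z ≈ -0.199; the vertex latitude is φ_max = arccos|n̂_z| ≈ 78.5°.
Check via Clairaut: cos φ_max = |cos φ₁| · sin C = cos(66.0°)·sin(150.7°) ≈ 0.199, again giving ≈ 78.5°.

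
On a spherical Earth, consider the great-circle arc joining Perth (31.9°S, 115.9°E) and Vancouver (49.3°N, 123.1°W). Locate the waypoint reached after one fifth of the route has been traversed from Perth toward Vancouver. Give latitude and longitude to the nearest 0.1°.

From cos δ = sin φ₁ sin φ₂ + cos φ₁ cos φ₂ cos Δλ, the central angle is δ ≈ 2.326 rad (133.3°).
Interpolate at f = 1/5 with slerp weights a = sin((1−f)δ)/sin δ ≈ 1.316, b = sin(fδ)/sin δ ≈ 0.616.
p = a·p₁ + b·p₂ ≈ (-0.708, 0.669, -0.228); φ = arcsin(p_z) ≈ -13.20°, λ = atan2(p_y, p_x) ≈ 136.63°.

≈ 13.2°S, 136.6°E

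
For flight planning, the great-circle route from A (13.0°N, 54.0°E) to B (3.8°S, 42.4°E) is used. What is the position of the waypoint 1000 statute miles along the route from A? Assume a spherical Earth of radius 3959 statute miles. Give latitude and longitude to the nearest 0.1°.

≈ (1.1°N, 45.7°E)

Write both endpoints as unit vectors p₁, p₂ with components (cos φ cos λ, cos φ sin λ, sin φ).
The central angle between the endpoints is δ = arccos(p₁·p₂) ≈ 0.356 rad (20.4°). The total great-circle distance is δ·R ≈ 0.356 × 3959 ≈ 1408 mi, so the target fraction is f = 1000/1408 ≈ 0.710.
Interpolate at f ≈ 0.710 with slerp weights a = sin((1−f)δ)/sin δ ≈ 0.295, b = sin(fδ)/sin δ ≈ 0.718.
p = a·p₁ + b·p₂ ≈ (0.698, 0.716, 0.019); φ = arcsin(p_z) ≈ 1.08°, λ = atan2(p_y, p_x) ≈ 45.72°.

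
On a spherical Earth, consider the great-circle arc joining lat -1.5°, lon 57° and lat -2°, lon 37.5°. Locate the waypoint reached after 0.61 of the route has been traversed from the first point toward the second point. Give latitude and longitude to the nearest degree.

From cos δ = sin φ₁ sin φ₂ + cos φ₁ cos φ₂ cos Δλ, the central angle is δ ≈ 0.340 rad (19.5°).
Interpolate at f = 0.61 with slerp weights a = sin((1−f)δ)/sin δ ≈ 0.396, b = sin(fδ)/sin δ ≈ 0.617.
p = a·p₁ + b·p₂ ≈ (0.705, 0.708, -0.032); φ = arcsin(p_z) ≈ -1.83°, λ = atan2(p_y, p_x) ≈ 45.11°.

≈ lat -2°, lon 45°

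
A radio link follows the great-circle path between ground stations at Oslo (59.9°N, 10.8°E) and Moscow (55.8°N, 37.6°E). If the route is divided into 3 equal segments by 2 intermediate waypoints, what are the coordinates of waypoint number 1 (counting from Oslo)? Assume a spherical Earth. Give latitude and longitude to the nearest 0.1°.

≈ 59.2°N, 20.4°E

From cos δ = sin φ₁ sin φ₂ + cos φ₁ cos φ₂ cos Δλ, the central angle is δ ≈ 0.257 rad (14.7°).
Interpolate at f = 1/3 with slerp weights a = sin((1−f)δ)/sin δ ≈ 0.671, b = sin(fδ)/sin δ ≈ 0.337.
p = a·p₁ + b·p₂ ≈ (0.480, 0.178, 0.859); φ = arcsin(p_z) ≈ 59.17°, λ = atan2(p_y, p_x) ≈ 20.38°.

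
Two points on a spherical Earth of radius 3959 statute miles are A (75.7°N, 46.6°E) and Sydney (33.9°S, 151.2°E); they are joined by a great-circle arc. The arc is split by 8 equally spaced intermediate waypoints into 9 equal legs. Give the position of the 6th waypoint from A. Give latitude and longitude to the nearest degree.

≈ (7°N, 140°E)

The haversine formula gives a central angle δ ≈ 2.205 rad (126.3°) between the endpoints.
Interpolate at f = 6/9 with slerp weights a = sin((1−f)δ)/sin δ ≈ 0.832, b = sin(fδ)/sin δ ≈ 1.235.
p = a·p₁ + b·p₂ ≈ (-0.757, 0.643, 0.118); φ = arcsin(p_z) ≈ 6.76°, λ = atan2(p_y, p_x) ≈ 139.65°.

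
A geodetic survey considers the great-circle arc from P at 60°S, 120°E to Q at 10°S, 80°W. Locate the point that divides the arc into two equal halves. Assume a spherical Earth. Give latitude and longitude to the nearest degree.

≈ 62°S, 98°W

Convert each endpoint to a unit vector on the sphere (x = cos φ cos λ, y = cos φ sin λ, z = sin φ).
The central angle between the endpoints is δ = arccos(p₁·p₂) ≈ 1.888 rad (108.2°).
Interpolate at f = 1/2 with slerp weights a = sin((1−f)δ)/sin δ ≈ 0.853, b = sin(fδ)/sin δ ≈ 0.853.
p = a·p₁ + b·p₂ ≈ (-0.067, -0.458, -0.887); φ = arcsin(p_z) ≈ -62.44°, λ = atan2(p_y, p_x) ≈ -98.37°.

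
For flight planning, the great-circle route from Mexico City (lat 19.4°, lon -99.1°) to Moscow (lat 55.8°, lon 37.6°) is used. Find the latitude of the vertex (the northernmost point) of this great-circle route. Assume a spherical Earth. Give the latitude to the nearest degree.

The great circle lies in the plane with unit normal n̂ = (p₁ × p₂)/|p₁ × p₂|.
Here n̂_z ≈ +0.366; the vertex latitude is φ_max = arccos|n̂_z| ≈ 68.5°.
Check via Clairaut: cos φ_max = |cos φ₁| · sin C = cos(19.4°)·sin(22.8°) ≈ 0.366, again giving ≈ 68.5°.

≈ 69°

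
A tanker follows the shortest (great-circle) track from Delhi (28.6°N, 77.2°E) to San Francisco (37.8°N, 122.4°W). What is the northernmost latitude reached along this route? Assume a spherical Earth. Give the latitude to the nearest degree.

≈ 76°N

The great circle lies in the plane with unit normal n̂ = (p₁ × p₂)/|p₁ × p₂|.
Here n̂_z ≈ +0.249; the vertex latitude is φ_max = arccos|n̂_z| ≈ 75.6°.
Check via Clairaut: cos φ_max = |cos φ₁| · sin C = cos(28.6°)·sin(16.5°) ≈ 0.249, again giving ≈ 75.6°.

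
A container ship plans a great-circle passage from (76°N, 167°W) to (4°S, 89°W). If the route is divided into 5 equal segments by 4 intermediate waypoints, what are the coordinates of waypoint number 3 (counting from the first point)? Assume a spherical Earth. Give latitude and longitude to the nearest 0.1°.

≈ (31.3°N, 98.5°W)

From cos δ = sin φ₁ sin φ₂ + cos φ₁ cos φ₂ cos Δλ, the central angle is δ ≈ 1.588 rad (91.0°).
Interpolate at f = 3/5 with slerp weights a = sin((1−f)δ)/sin δ ≈ 0.594, b = sin(fδ)/sin δ ≈ 0.815.
p = a·p₁ + b·p₂ ≈ (-0.126, -0.845, 0.519); φ = arcsin(p_z) ≈ 31.27°, λ = atan2(p_y, p_x) ≈ -98.46°.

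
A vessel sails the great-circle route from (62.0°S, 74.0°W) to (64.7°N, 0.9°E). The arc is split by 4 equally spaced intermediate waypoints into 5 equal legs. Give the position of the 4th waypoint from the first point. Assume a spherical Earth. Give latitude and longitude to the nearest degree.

≈ (41°N, 24°W)

Write both endpoints as unit vectors p₁, p₂ with components (cos φ cos λ, cos φ sin λ, sin φ).
The central angle between the endpoints is δ = arccos(p₁·p₂) ≈ 2.413 rad (138.2°).
Interpolate at f = 4/5 with slerp weights a = sin((1−f)δ)/sin δ ≈ 0.697, b = sin(fδ)/sin δ ≈ 1.406.
p = a·p₁ + b·p₂ ≈ (0.691, -0.305, 0.656); φ = arcsin(p_z) ≈ 40.96°, λ = atan2(p_y, p_x) ≈ -23.82°.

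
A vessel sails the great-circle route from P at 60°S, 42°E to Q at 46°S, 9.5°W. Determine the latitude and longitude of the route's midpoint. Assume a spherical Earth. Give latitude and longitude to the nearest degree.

≈ 56°S, 12°E

Write both endpoints as unit vectors p₁, p₂ with components (cos φ cos λ, cos φ sin λ, sin φ).
The central angle between the endpoints is δ = arccos(p₁·p₂) ≈ 0.575 rad (32.9°).
Interpolate at f = 1/2 with slerp weights a = sin((1−f)δ)/sin δ ≈ 0.521, b = sin(fδ)/sin δ ≈ 0.521.
p = a·p₁ + b·p₂ ≈ (0.551, 0.115, -0.827); φ = arcsin(p_z) ≈ -55.75°, λ = atan2(p_y, p_x) ≈ 11.76°.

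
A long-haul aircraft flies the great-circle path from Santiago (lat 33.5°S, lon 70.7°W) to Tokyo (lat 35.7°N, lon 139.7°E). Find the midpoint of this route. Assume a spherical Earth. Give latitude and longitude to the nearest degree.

Write both endpoints as unit vectors p₁, p₂ with components (cos φ cos λ, cos φ sin λ, sin φ).
The central angle between the endpoints is δ = arccos(p₁·p₂) ≈ 2.705 rad (155.0°).
Interpolate at f = 1/2 with slerp weights a = sin((1−f)δ)/sin δ ≈ 2.308, b = sin(fδ)/sin δ ≈ 2.308.
p = a·p₁ + b·p₂ ≈ (-0.793, -0.604, 0.073); φ = arcsin(p_z) ≈ 4.18°, λ = atan2(p_y, p_x) ≈ -142.71°.

≈ lat 4°N, lon 143°W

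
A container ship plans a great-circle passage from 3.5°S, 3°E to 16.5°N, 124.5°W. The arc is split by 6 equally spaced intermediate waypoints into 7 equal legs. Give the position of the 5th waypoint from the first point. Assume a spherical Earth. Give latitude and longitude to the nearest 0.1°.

≈ 18.1°N, 86.5°W

Write both endpoints as unit vectors p₁, p₂ with components (cos φ cos λ, cos φ sin λ, sin φ).
The central angle between the endpoints is δ = arccos(p₁·p₂) ≈ 2.214 rad (126.9°).
Interpolate at f = 5/7 with slerp weights a = sin((1−f)δ)/sin δ ≈ 0.739, b = sin(fδ)/sin δ ≈ 1.250.
p = a·p₁ + b·p₂ ≈ (0.058, -0.949, 0.310); φ = arcsin(p_z) ≈ 18.05°, λ = atan2(p_y, p_x) ≈ -86.51°.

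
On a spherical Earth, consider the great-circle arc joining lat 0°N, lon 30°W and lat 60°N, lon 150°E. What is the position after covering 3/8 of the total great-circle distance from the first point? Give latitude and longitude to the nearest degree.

≈ lat 45°N, lon 30°W

Write both endpoints as unit vectors p₁, p₂ with components (cos φ cos λ, cos φ sin λ, sin φ).
The central angle between the endpoints is δ = arccos(p₁·p₂) ≈ 2.094 rad (120.0°).
Interpolate at f = 3/8 with slerp weights a = sin((1−f)δ)/sin δ ≈ 1.115, b = sin(fδ)/sin δ ≈ 0.816.
p = a·p₁ + b·p₂ ≈ (0.612, -0.354, 0.707); φ = arcsin(p_z) ≈ 45.00°, λ = atan2(p_y, p_x) ≈ -30.00°.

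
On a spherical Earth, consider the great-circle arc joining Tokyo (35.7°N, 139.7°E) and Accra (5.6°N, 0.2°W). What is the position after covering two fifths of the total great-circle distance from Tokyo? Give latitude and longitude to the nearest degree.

Write both endpoints as unit vectors p₁, p₂ with components (cos φ cos λ, cos φ sin λ, sin φ).
The central angle between the endpoints is δ = arccos(p₁·p₂) ≈ 2.167 rad (124.1°).
Interpolate at f = 2/5 with slerp weights a = sin((1−f)δ)/sin δ ≈ 1.164, b = sin(fδ)/sin δ ≈ 0.921.
p = a·p₁ + b·p₂ ≈ (0.195, 0.608, 0.769); φ = arcsin(p_z) ≈ 50.29°, λ = atan2(p_y, p_x) ≈ 72.19°.

≈ 50°N, 72°E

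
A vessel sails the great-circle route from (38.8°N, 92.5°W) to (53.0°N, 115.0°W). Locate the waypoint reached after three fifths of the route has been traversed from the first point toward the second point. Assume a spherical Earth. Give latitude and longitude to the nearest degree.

≈ (48°N, 105°W)

Convert each endpoint to a unit vector on the sphere (x = cos φ cos λ, y = cos φ sin λ, z = sin φ).
The central angle between the endpoints is δ = arccos(p₁·p₂) ≈ 0.366 rad (21.0°).
Interpolate at f = 3/5 with slerp weights a = sin((1−f)δ)/sin δ ≈ 0.408, b = sin(fδ)/sin δ ≈ 0.609.
p = a·p₁ + b·p₂ ≈ (-0.169, -0.649, 0.742); φ = arcsin(p_z) ≈ 47.86°, λ = atan2(p_y, p_x) ≈ -104.56°.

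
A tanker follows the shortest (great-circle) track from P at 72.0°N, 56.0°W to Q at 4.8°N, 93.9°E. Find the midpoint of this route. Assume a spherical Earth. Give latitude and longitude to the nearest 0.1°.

≈ 54.2°N, 81.9°E

Write both endpoints as unit vectors p₁, p₂ with components (cos φ cos λ, cos φ sin λ, sin φ).
The central angle between the endpoints is δ = arccos(p₁·p₂) ≈ 1.759 rad (100.8°).
Interpolate at f = 1/2 with slerp weights a = sin((1−f)δ)/sin δ ≈ 0.784, b = sin(fδ)/sin δ ≈ 0.784.
p = a·p₁ + b·p₂ ≈ (0.082, 0.579, 0.811); φ = arcsin(p_z) ≈ 54.23°, λ = atan2(p_y, p_x) ≈ 81.90°.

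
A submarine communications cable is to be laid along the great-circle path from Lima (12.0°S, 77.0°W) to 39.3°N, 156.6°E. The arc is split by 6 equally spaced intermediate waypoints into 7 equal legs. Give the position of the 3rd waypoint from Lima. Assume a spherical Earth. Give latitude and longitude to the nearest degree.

≈ 23°N, 119°W

Write both endpoints as unit vectors p₁, p₂ with components (cos φ cos λ, cos φ sin λ, sin φ).
The central angle between the endpoints is δ = arccos(p₁·p₂) ≈ 2.191 rad (125.5°).
Interpolate at f = 3/7 with slerp weights a = sin((1−f)δ)/sin δ ≈ 1.167, b = sin(fδ)/sin δ ≈ 0.991.
p = a·p₁ + b·p₂ ≈ (-0.447, -0.807, 0.385); φ = arcsin(p_z) ≈ 22.66°, λ = atan2(p_y, p_x) ≈ -118.99°.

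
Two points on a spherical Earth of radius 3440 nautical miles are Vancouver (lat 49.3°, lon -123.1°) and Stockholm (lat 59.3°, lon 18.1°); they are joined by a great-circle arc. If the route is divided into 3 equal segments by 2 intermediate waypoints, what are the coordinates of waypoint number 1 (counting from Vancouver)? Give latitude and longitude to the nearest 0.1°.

The haversine formula gives a central angle δ ≈ 1.168 rad (66.9°) between the endpoints.
Interpolate at f = 1/3 with slerp weights a = sin((1−f)δ)/sin δ ≈ 0.763, b = sin(fδ)/sin δ ≈ 0.413.
p = a·p₁ + b·p₂ ≈ (-0.072, -0.352, 0.933); φ = arcsin(p_z) ≈ 68.97°, λ = atan2(p_y, p_x) ≈ -101.52°.

≈ lat 69.0°, lon -101.5°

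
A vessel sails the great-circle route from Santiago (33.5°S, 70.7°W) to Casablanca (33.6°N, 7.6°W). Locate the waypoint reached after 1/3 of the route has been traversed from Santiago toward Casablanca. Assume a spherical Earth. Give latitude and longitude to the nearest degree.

Write both endpoints as unit vectors p₁, p₂ with components (cos φ cos λ, cos φ sin λ, sin φ).
The central angle between the endpoints is δ = arccos(p₁·p₂) ≈ 1.562 rad (89.5°).
Interpolate at f = 1/3 with slerp weights a = sin((1−f)δ)/sin δ ≈ 0.863, b = sin(fδ)/sin δ ≈ 0.497.
p = a·p₁ + b·p₂ ≈ (0.649, -0.734, -0.201); φ = arcsin(p_z) ≈ -11.60°, λ = atan2(p_y, p_x) ≈ -48.54°.

≈ (12°S, 49°W)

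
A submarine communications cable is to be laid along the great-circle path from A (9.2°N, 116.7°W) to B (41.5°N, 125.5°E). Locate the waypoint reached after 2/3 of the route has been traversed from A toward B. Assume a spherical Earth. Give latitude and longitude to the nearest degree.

≈ (47°N, 174°E)

Write both endpoints as unit vectors p₁, p₂ with components (cos φ cos λ, cos φ sin λ, sin φ).
The central angle between the endpoints is δ = arccos(p₁·p₂) ≈ 1.812 rad (103.8°).
Interpolate at f = 2/3 with slerp weights a = sin((1−f)δ)/sin δ ≈ 0.585, b = sin(fδ)/sin δ ≈ 0.963.
p = a·p₁ + b·p₂ ≈ (-0.678, 0.071, 0.731); φ = arcsin(p_z) ≈ 47.01°, λ = atan2(p_y, p_x) ≈ 174.00°.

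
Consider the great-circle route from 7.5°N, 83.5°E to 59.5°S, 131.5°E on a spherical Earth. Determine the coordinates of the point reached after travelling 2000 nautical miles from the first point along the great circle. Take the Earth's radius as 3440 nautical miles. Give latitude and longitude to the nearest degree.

Write both endpoints as unit vectors p₁, p₂ with components (cos φ cos λ, cos φ sin λ, sin φ).
The central angle between the endpoints is δ = arccos(p₁·p₂) ≈ 1.345 rad (77.0°). The total great-circle distance is δ·R ≈ 1.345 × 3440 ≈ 4626 nmi, so the target fraction is f = 2000/4626 ≈ 0.432.
Interpolate at f ≈ 0.432 with slerp weights a = sin((1−f)δ)/sin δ ≈ 0.709, b = sin(fδ)/sin δ ≈ 0.564.
p = a·p₁ + b·p₂ ≈ (-0.110, 0.913, -0.393); φ = arcsin(p_z) ≈ -23.14°, λ = atan2(p_y, p_x) ≈ 96.86°.

≈ 23°S, 97°E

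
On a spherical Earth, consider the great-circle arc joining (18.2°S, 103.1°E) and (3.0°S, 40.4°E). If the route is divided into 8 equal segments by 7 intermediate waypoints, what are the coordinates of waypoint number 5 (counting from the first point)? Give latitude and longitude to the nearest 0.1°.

Write both endpoints as unit vectors p₁, p₂ with components (cos φ cos λ, cos φ sin λ, sin φ).
The central angle between the endpoints is δ = arccos(p₁·p₂) ≈ 1.102 rad (63.2°).
Interpolate at f = 5/8 with slerp weights a = sin((1−f)δ)/sin δ ≈ 0.450, b = sin(fδ)/sin δ ≈ 0.713.
p = a·p₁ + b·p₂ ≈ (0.445, 0.878, -0.178); φ = arcsin(p_z) ≈ -10.25°, λ = atan2(p_y, p_x) ≈ 63.12°.

≈ (10.2°S, 63.1°E)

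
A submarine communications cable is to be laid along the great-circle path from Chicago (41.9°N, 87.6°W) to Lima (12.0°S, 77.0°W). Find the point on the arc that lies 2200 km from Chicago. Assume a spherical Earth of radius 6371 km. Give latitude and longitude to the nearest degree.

From cos δ = sin φ₁ sin φ₂ + cos φ₁ cos φ₂ cos Δλ, the central angle is δ ≈ 0.956 rad (54.8°). The total great-circle distance is δ·R ≈ 0.956 × 6371 ≈ 6091 km, so the target fraction is f = 2200/6091 ≈ 0.361.
Interpolate at f ≈ 0.361 with slerp weights a = sin((1−f)δ)/sin δ ≈ 0.702, b = sin(fδ)/sin δ ≈ 0.414.
p = a·p₁ + b·p₂ ≈ (0.113, -0.917, 0.383); φ = arcsin(p_z) ≈ 22.50°, λ = atan2(p_y, p_x) ≈ -82.97°.

≈ (22°N, 83°W)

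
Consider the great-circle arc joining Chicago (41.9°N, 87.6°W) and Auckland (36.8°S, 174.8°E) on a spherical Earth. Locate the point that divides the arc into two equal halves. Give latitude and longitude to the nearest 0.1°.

Convert each endpoint to a unit vector on the sphere (x = cos φ cos λ, y = cos φ sin λ, z = sin φ).
The central angle between the endpoints is δ = arccos(p₁·p₂) ≈ 2.070 rad (118.6°).
Interpolate at f = 1/2 with slerp weights a = sin((1−f)δ)/sin δ ≈ 0.980, b = sin(fδ)/sin δ ≈ 0.980.
p = a·p₁ + b·p₂ ≈ (-0.751, -0.657, 0.067); φ = arcsin(p_z) ≈ 3.86°, λ = atan2(p_y, p_x) ≈ -138.79°.

≈ (3.9°N, 138.8°W)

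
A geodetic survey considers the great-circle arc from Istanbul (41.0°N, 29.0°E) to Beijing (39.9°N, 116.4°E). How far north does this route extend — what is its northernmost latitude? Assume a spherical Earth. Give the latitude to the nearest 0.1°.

The great circle lies in the plane with unit normal n̂ = (p₁ × p₂)/|p₁ × p₂|.
Here n̂_z ≈ +0.647; the vertex latitude is φ_max = arccos|n̂_z| ≈ 49.7°.
Check via Clairaut: cos φ_max = |cos φ₁| · sin C = cos(41.0°)·sin(59.0°) ≈ 0.647, again giving ≈ 49.7°.

≈ 49.7°N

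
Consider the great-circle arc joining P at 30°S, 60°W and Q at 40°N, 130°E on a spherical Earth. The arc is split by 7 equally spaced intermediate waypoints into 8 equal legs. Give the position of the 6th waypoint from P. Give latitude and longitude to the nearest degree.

Write both endpoints as unit vectors p₁, p₂ with components (cos φ cos λ, cos φ sin λ, sin φ).
The central angle between the endpoints is δ = arccos(p₁·p₂) ≈ 2.916 rad (167.1°).
Interpolate at f = 6/8 with slerp weights a = sin((1−f)δ)/sin δ ≈ 2.982, b = sin(fδ)/sin δ ≈ 3.653.
p = a·p₁ + b·p₂ ≈ (-0.507, -0.093, 0.857); φ = arcsin(p_z) ≈ 58.95°, λ = atan2(p_y, p_x) ≈ -169.59°.

≈ 59°N, 170°W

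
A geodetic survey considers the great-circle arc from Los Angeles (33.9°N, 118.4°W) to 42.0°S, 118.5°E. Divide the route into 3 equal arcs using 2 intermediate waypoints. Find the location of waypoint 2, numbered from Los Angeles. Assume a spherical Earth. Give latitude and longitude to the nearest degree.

≈ 23°S, 168°E

Write both endpoints as unit vectors p₁, p₂ with components (cos φ cos λ, cos φ sin λ, sin φ).
The central angle between the endpoints is δ = arccos(p₁·p₂) ≈ 2.360 rad (135.2°).
Interpolate at f = 2/3 with slerp weights a = sin((1−f)δ)/sin δ ≈ 1.006, b = sin(fδ)/sin δ ≈ 1.420.
p = a·p₁ + b·p₂ ≈ (-0.901, 0.193, -0.389); φ = arcsin(p_z) ≈ -22.92°, λ = atan2(p_y, p_x) ≈ 167.89°.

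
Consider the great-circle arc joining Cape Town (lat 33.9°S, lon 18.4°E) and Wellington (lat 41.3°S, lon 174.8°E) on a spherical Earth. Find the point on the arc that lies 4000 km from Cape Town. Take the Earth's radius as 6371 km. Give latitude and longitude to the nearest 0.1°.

≈ lat 66.3°S, lon 45.0°E

Convert each endpoint to a unit vector on the sphere (x = cos φ cos λ, y = cos φ sin λ, z = sin φ).
The central angle between the endpoints is δ = arccos(p₁·p₂) ≈ 1.776 rad (101.7°). The total great-circle distance is δ·R ≈ 1.776 × 6371 ≈ 11312 km, so the target fraction is f = 4000/11312 ≈ 0.354.
Interpolate at f ≈ 0.354 with slerp weights a = sin((1−f)δ)/sin δ ≈ 0.931, b = sin(fδ)/sin δ ≈ 0.600.
p = a·p₁ + b·p₂ ≈ (0.285, 0.285, -0.915); φ = arcsin(p_z) ≈ -66.26°, λ = atan2(p_y, p_x) ≈ 45.02°.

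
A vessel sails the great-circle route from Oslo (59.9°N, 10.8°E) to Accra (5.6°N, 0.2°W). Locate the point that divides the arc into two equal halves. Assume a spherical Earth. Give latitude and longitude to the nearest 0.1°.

≈ (32.9°N, 3.5°E)

Convert each endpoint to a unit vector on the sphere (x = cos φ cos λ, y = cos φ sin λ, z = sin φ).
The central angle between the endpoints is δ = arccos(p₁·p₂) ≈ 0.959 rad (54.9°).
Interpolate at f = 1/2 with slerp weights a = sin((1−f)δ)/sin δ ≈ 0.564, b = sin(fδ)/sin δ ≈ 0.564.
p = a·p₁ + b·p₂ ≈ (0.838, 0.051, 0.543); φ = arcsin(p_z) ≈ 32.86°, λ = atan2(p_y, p_x) ≈ 3.48°.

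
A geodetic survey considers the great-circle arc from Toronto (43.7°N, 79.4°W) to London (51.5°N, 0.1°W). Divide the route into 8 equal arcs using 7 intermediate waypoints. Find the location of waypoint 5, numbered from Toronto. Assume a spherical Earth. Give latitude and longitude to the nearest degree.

Write both endpoints as unit vectors p₁, p₂ with components (cos φ cos λ, cos φ sin λ, sin φ).
The central angle between the endpoints is δ = arccos(p₁·p₂) ≈ 0.897 rad (51.4°).
Interpolate at f = 5/8 with slerp weights a = sin((1−f)δ)/sin δ ≈ 0.422, b = sin(fδ)/sin δ ≈ 0.680.
p = a·p₁ + b·p₂ ≈ (0.480, -0.301, 0.824); φ = arcsin(p_z) ≈ 55.51°, λ = atan2(p_y, p_x) ≈ -32.10°.

≈ (56°N, 32°W)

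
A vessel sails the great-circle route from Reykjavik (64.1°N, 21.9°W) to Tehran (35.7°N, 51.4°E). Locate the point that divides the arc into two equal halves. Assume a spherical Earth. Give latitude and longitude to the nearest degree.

≈ (55°N, 27°E)

Write both endpoints as unit vectors p₁, p₂ with components (cos φ cos λ, cos φ sin λ, sin φ).
The central angle between the endpoints is δ = arccos(p₁·p₂) ≈ 0.893 rad (51.2°).
Interpolate at f = 1/2 with slerp weights a = sin((1−f)δ)/sin δ ≈ 0.554, b = sin(fδ)/sin δ ≈ 0.554.
p = a·p₁ + b·p₂ ≈ (0.506, 0.262, 0.822); φ = arcsin(p_z) ≈ 55.31°, λ = atan2(p_y, p_x) ≈ 27.35°.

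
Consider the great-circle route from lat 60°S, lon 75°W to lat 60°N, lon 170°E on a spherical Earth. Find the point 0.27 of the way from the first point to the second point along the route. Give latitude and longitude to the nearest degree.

≈ lat 30°S, lon 116°W

The haversine formula gives a central angle δ ≈ 2.598 rad (148.8°) between the endpoints.
Interpolate at f = 0.27 with slerp weights a = sin((1−f)δ)/sin δ ≈ 1.831, b = sin(fδ)/sin δ ≈ 1.247.
p = a·p₁ + b·p₂ ≈ (-0.377, -0.776, -0.506); φ = arcsin(p_z) ≈ -30.38°, λ = atan2(p_y, p_x) ≈ -115.91°.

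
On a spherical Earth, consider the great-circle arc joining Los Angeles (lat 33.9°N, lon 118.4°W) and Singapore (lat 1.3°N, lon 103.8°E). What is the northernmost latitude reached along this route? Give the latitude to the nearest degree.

The great circle lies in the plane with unit normal n̂ = (p₁ × p₂)/|p₁ × p₂|.
Here n̂_z ≈ -0.698; the vertex latitude is φ_max = arccos|n̂_z| ≈ 45.7°.
Check via Clairaut: cos φ_max = |cos φ₁| · sin C = cos(33.9°)·sin(57.3°) ≈ 0.698, again giving ≈ 45.7°.

≈ 46°N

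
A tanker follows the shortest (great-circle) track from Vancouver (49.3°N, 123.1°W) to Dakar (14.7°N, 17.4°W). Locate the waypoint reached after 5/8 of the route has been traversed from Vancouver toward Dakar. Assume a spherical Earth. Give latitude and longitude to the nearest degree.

Convert each endpoint to a unit vector on the sphere (x = cos φ cos λ, y = cos φ sin λ, z = sin φ).
The central angle between the endpoints is δ = arccos(p₁·p₂) ≈ 1.549 rad (88.8°).
Interpolate at f = 5/8 with slerp weights a = sin((1−f)δ)/sin δ ≈ 0.549, b = sin(fδ)/sin δ ≈ 0.824.
p = a·p₁ + b·p₂ ≈ (0.565, -0.538, 0.625); φ = arcsin(p_z) ≈ 38.70°, λ = atan2(p_y, p_x) ≈ -43.60°.

≈ (39°N, 44°W)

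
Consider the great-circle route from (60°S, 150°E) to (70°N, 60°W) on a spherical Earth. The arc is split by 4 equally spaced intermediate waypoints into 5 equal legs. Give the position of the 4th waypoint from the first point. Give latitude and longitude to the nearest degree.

≈ (60°N, 141°W)

Write both endpoints as unit vectors p₁, p₂ with components (cos φ cos λ, cos φ sin λ, sin φ).
The central angle between the endpoints is δ = arccos(p₁·p₂) ≈ 2.865 rad (164.1°).
Interpolate at f = 4/5 with slerp weights a = sin((1−f)δ)/sin δ ≈ 1.983, b = sin(fδ)/sin δ ≈ 2.747.
p = a·p₁ + b·p₂ ≈ (-0.389, -0.318, 0.865); φ = arcsin(p_z) ≈ 59.85°, λ = atan2(p_y, p_x) ≈ -140.70°.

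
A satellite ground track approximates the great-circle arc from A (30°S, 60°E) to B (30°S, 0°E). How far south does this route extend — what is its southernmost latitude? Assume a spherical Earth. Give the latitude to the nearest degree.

≈ 34°S

The great circle lies in the plane with unit normal n̂ = (p₁ × p₂)/|p₁ × p₂|.
Here n̂_z ≈ -0.832; the vertex latitude is φ_max = arccos|n̂_z| ≈ 33.7°.
Check via Clairaut: cos φ_max = |cos φ₁| · sin C = cos(30.0°)·sin(106.1°) ≈ 0.832, again giving ≈ 33.7°.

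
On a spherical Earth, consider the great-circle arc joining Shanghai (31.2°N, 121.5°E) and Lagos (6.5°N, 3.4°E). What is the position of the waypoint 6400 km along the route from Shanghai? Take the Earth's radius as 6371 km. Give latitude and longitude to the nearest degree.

≈ (33°N, 52°E)

Write both endpoints as unit vectors p₁, p₂ with components (cos φ cos λ, cos φ sin λ, sin φ).
The central angle between the endpoints is δ = arccos(p₁·p₂) ≈ 1.919 rad (110.0°). The total great-circle distance is δ·R ≈ 1.919 × 6371 ≈ 12229 km, so the target fraction is f = 6400/12229 ≈ 0.523.
Interpolate at f ≈ 0.523 with slerp weights a = sin((1−f)δ)/sin δ ≈ 0.843, b = sin(fδ)/sin δ ≈ 0.898.
p = a·p₁ + b·p₂ ≈ (0.514, 0.668, 0.538); φ = arcsin(p_z) ≈ 32.58°, λ = atan2(p_y, p_x) ≈ 52.43°.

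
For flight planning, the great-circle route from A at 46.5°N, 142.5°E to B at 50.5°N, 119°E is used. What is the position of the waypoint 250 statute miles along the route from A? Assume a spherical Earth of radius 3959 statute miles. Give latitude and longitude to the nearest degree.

≈ 48°N, 138°E

The haversine formula gives a central angle δ ≈ 0.279 rad (16.0°) between the endpoints. The total great-circle distance is δ·R ≈ 0.279 × 3959 ≈ 1106 mi, so the target fraction is f = 250/1106 ≈ 0.226.
Interpolate at f ≈ 0.226 with slerp weights a = sin((1−f)δ)/sin δ ≈ 0.778, b = sin(fδ)/sin δ ≈ 0.229.
p = a·p₁ + b·p₂ ≈ (-0.495, 0.453, 0.741); φ = arcsin(p_z) ≈ 47.81°, λ = atan2(p_y, p_x) ≈ 137.54°.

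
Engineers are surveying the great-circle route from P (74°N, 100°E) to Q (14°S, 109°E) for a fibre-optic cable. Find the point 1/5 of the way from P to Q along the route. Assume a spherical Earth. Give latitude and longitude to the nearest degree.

Write both endpoints as unit vectors p₁, p₂ with components (cos φ cos λ, cos φ sin λ, sin φ).
The central angle between the endpoints is δ = arccos(p₁·p₂) ≈ 1.539 rad (88.2°).
Interpolate at f = 1/5 with slerp weights a = sin((1−f)δ)/sin δ ≈ 0.943, b = sin(fδ)/sin δ ≈ 0.303.
p = a·p₁ + b·p₂ ≈ (-0.141, 0.534, 0.834); φ = arcsin(p_z) ≈ 56.46°, λ = atan2(p_y, p_x) ≈ 104.78°.

≈ (56°N, 105°E)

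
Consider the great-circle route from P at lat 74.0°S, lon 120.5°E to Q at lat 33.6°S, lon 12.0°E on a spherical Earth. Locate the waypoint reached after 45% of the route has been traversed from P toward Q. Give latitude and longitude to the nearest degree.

≈ lat 65°S, lon 35°E

The haversine formula gives a central angle δ ≈ 1.094 rad (62.7°) between the endpoints.
Interpolate at f = 0.45 with slerp weights a = sin((1−f)δ)/sin δ ≈ 0.637, b = sin(fδ)/sin δ ≈ 0.532.
p = a·p₁ + b·p₂ ≈ (0.344, 0.243, -0.907); φ = arcsin(p_z) ≈ -65.06°, λ = atan2(p_y, p_x) ≈ 35.26°.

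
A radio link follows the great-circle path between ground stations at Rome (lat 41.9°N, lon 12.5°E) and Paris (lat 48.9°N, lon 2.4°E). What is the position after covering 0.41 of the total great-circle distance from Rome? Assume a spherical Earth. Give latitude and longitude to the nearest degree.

≈ lat 45°N, lon 9°E

Write both endpoints as unit vectors p₁, p₂ with components (cos φ cos λ, cos φ sin λ, sin φ).
The central angle between the endpoints is δ = arccos(p₁·p₂) ≈ 0.174 rad (9.9°).
Interpolate at f = 0.41 with slerp weights a = sin((1−f)δ)/sin δ ≈ 0.592, b = sin(fδ)/sin δ ≈ 0.412.
p = a·p₁ + b·p₂ ≈ (0.701, 0.107, 0.706); φ = arcsin(p_z) ≈ 44.88°, λ = atan2(p_y, p_x) ≈ 8.66°.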